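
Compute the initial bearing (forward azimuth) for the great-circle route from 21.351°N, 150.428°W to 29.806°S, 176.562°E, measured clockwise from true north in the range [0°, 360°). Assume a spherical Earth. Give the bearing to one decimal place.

Δλ = 176.562 − -150.428 = 326.990°; wrapped into (−180°, 180°]: -33.010°.
θ = atan2( sin Δλ · cos φ₂ , cos φ₁ · sin φ₂ − sin φ₁ · cos φ₂ · cos Δλ )
  = atan2(-0.47272, -0.72787) = -146.998° → normalised to [0°, 360°): 213.002°.

213.0°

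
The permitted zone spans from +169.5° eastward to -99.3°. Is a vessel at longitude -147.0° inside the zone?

Yes

Band width going east from +169.5° to -99.3°: ((-99.3 − 169.5) mod 360) = 91.2°.
Offset of -147.0° east of the west edge: ((-147.0 − 169.5) mod 360) = 43.5°.
43.5° ≤ 91.2° ⇒ inside.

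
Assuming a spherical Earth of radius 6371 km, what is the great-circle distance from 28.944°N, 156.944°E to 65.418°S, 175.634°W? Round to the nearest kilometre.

Δλ = -175.634 − 156.944 = -332.578°; wrapped into (−180°, 180°]: 27.422°.
Δφ = -65.418 − 28.944 = -94.362°.
a = sin²(Δφ/2) + cos φ₁ · cos φ₂ · sin²(Δλ/2) = 0.558481.
c = 2·atan2(√a, √(1−a)) = 1.68803 rad → d = 6371·c ≈ 10754.41 km.

10754 km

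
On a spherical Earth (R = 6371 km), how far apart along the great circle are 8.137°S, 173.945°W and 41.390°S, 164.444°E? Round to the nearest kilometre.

4266 km

Δλ = 164.444 − -173.945 = 338.389°; wrapped into (−180°, 180°]: -21.611°.
Δφ = -41.390 − -8.137 = -33.253°.
a = sin²(Δφ/2) + cos φ₁ · cos φ₂ · sin²(Δλ/2) = 0.107974.
c = 2·atan2(√a, √(1−a)) = 0.66963 rad → d = 6371·c ≈ 4266.21 km.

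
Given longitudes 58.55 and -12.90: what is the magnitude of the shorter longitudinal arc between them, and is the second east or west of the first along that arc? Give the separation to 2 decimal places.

71.45° west

Raw difference: -12.90 − 58.55 = -71.45°.
Normalise into (−180°, 180°]: -71.45° stays -71.45°.
Negative ⇒ the second point lies to the west; separation 71.45°.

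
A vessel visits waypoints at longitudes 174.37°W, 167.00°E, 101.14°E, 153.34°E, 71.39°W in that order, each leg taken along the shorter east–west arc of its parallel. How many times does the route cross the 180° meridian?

Leg 1: -174.37° → +167.00°, shortest Δλ = -18.63° (west) — crosses 180°.
Leg 2: +167.00° → +101.14°, shortest Δλ = -65.86° (west) — does not cross 180°.
Leg 3: +101.14° → +153.34°, shortest Δλ = 52.2° (east) — does not cross 180°.
Leg 4: +153.34° → -71.39°, shortest Δλ = 135.27° (east) — crosses 180°.
Total crossings: 2.

2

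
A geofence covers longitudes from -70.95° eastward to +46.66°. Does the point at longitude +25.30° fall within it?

Yes

Band width going east from -70.95° to +46.66°: ((46.66 − -70.95) mod 360) = 117.61°.
Offset of +25.30° east of the west edge: ((25.30 − -70.95) mod 360) = 96.25°.
96.25° ≤ 117.61° ⇒ inside.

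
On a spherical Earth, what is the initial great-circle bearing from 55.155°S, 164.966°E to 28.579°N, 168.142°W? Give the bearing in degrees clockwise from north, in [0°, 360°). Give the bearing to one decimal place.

Δλ = -168.142 − 164.966 = -333.108°; wrapped into (−180°, 180°]: 26.892°.
θ = atan2( sin Δλ · cos φ₂ , cos φ₁ · sin φ₂ − sin φ₁ · cos φ₂ · cos Δλ )
  = atan2(0.39720, 0.91609) = 23.441° → normalised to [0°, 360°): 23.441°.

23.4°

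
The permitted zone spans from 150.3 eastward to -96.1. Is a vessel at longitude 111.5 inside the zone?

No

Band width going east from +150.3° to -96.1°: ((-96.1 − 150.3) mod 360) = 113.6°.
Offset of +111.5° east of the west edge: ((111.5 − 150.3) mod 360) = 321.2°.
321.2° > 113.6° ⇒ outside.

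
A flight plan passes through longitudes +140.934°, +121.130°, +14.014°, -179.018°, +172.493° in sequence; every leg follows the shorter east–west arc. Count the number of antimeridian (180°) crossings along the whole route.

2

Leg 1: +140.934° → +121.130°, shortest Δλ = -19.804° (west) — does not cross 180°.
Leg 2: +121.130° → +14.014°, shortest Δλ = -107.116° (west) — does not cross 180°.
Leg 3: +14.014° → -179.018°, shortest Δλ = 166.968° (east) — crosses 180°.
Leg 4: -179.018° → +172.493°, shortest Δλ = -8.489° (west) — crosses 180°.
Total crossings: 2.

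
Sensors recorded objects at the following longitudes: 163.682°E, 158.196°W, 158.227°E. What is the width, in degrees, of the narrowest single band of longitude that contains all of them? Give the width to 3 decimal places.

Sort the longitudes: -158.196°, +158.227°, +163.682°.
Eastward gaps between consecutive values (wrapping around): 316.423°, 5.455°, 38.122°.
Largest gap = 316.423° ⇒ minimal covering band is its complement: 360° − 316.423° = 43.577°.
Band runs from +158.227° eastward to -158.196°, crossing the antimeridian.

43.577°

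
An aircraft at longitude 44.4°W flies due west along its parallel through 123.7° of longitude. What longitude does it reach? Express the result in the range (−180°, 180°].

168.1°W

Start at -44.4°; shift −123.7° → -168.1°.
-168.1° already lies in (−180°, 180°].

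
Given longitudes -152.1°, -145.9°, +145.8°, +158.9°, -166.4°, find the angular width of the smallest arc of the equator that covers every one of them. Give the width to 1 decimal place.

68.3°

Sort the longitudes: -166.4°, -152.1°, -145.9°, +145.8°, +158.9°.
Eastward gaps between consecutive values (wrapping around): 14.3°, 6.2°, 291.7°, 13.1°, 34.7°.
Largest gap = 291.7° ⇒ minimal covering band is its complement: 360° − 291.7° = 68.3°.
Band runs from +145.8° eastward to -145.9°, crossing the antimeridian.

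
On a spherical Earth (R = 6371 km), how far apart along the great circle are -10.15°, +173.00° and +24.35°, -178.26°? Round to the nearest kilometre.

Δλ = -178.26 − 173.00 = -351.26°; wrapped into (−180°, 180°]: 8.74°.
Δφ = 24.35 − -10.15 = 34.50°.
a = sin²(Δφ/2) + cos φ₁ · cos φ₂ · sin²(Δλ/2) = 0.093144.
c = 2·atan2(√a, √(1−a)) = 0.62029 rad → d = 6371·c ≈ 3951.84 km.

3952 km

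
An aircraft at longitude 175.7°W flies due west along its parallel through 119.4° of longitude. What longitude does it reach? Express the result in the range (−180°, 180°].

64.9°E

Start at -175.7°; shift −119.4° → -295.1°.
-295.1° lies outside (−180°, 180°]; add 360° → +64.9°.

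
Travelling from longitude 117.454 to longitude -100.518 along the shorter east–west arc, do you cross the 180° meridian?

Yes

Naïve |-100.518 − 117.454| = 217.972° > 180°, so the shorter arc goes the other way round — across 180°.
Signed shortest Δλ = ((-100.518 − 117.454 + 180) mod 360) − 180 = 142.028°.
Going east by 142.028° from +117.454° passes through 180° before reaching -100.518°.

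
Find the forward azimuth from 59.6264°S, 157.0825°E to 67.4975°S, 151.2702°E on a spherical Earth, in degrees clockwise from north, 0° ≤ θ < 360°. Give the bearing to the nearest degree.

196°

Δλ = 151.2702 − 157.0825 = -5.8123°.
θ = atan2( sin Δλ · cos φ₂ , cos φ₁ · sin φ₂ − sin φ₁ · cos φ₂ · cos Δλ )
  = atan2(-0.03876, -0.13864) = -164.381° → normalised to [0°, 360°): 195.619°.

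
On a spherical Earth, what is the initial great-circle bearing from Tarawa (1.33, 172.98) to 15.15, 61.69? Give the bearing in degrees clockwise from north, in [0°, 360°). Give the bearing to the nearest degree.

Δλ = 61.69 − 172.98 = -111.29°.
θ = atan2( sin Δλ · cos φ₂ , cos φ₁ · sin φ₂ − sin φ₁ · cos φ₂ · cos Δλ )
  = atan2(-0.89937, 0.26941) = -73.324° → normalised to [0°, 360°): 286.676°.

287°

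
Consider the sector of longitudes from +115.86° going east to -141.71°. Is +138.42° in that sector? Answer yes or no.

Yes

Band width going east from +115.86° to -141.71°: ((-141.71 − 115.86) mod 360) = 102.43°.
Offset of +138.42° east of the west edge: ((138.42 − 115.86) mod 360) = 22.56°.
22.56° ≤ 102.43° ⇒ inside.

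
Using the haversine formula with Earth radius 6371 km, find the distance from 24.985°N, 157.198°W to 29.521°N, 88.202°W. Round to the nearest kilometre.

6739 km

Δλ = -88.202 − -157.198 = 68.996°.
Δφ = 29.521 − 24.985 = 4.536°.
a = sin²(Δφ/2) + cos φ₁ · cos φ₂ · sin²(Δλ/2) = 0.254582.
c = 2·atan2(√a, √(1−a)) = 1.05775 rad → d = 6371·c ≈ 6738.90 km.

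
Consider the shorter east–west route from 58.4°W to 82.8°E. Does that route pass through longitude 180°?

Signed shortest Δλ = ((82.8 − -58.4 + 180) mod 360) − 180 = 141.2°.
Going east by 141.2° from -58.4° reaches +82.8° without touching 180°.

No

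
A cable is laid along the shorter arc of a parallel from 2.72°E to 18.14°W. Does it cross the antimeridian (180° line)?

No

Signed shortest Δλ = ((-18.14 − 2.72 + 180) mod 360) − 180 = -20.86°.
Going west by 20.86° from +2.72° reaches -18.14° without touching 180°.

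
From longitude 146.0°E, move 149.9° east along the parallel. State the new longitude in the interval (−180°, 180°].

Start at +146.0°; shift +149.9° → +295.9°.
+295.9° lies outside (−180°, 180°]; subtract 360° → -64.1°.

64.1°W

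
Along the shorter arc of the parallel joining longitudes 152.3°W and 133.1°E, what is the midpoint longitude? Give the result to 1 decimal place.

Signed shortest Δλ from -152.3° to +133.1° is -74.6°.
Midpoint longitude = -152.3° + (-74.6°)/2 = -152.3° − 37.3° = -189.6°.
Normalise into (−180°, 180°]: +170.4°.
(The naïve average (-152.3 + +133.1)/2 = -9.6° is on the wrong side of the globe.)

170.4°E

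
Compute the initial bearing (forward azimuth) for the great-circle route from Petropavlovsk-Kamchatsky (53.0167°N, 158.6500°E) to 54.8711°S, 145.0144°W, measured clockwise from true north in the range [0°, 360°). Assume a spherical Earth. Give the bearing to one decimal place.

Δλ = -145.0144 − 158.6500 = -303.6644°; wrapped into (−180°, 180°]: 56.3356°.
θ = atan2( sin Δλ · cos φ₂ , cos φ₁ · sin φ₂ − sin φ₁ · cos φ₂ · cos Δλ )
  = atan2(0.47892, -0.74681) = 147.328° → normalised to [0°, 360°): 147.328°.

147.3°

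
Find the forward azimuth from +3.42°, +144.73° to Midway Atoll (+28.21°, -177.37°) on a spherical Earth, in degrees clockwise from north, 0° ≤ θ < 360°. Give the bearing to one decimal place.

Δλ = -177.37 − 144.73 = -322.10°; wrapped into (−180°, 180°]: 37.90°.
θ = atan2( sin Δλ · cos φ₂ , cos φ₁ · sin φ₂ − sin φ₁ · cos φ₂ · cos Δλ )
  = atan2(0.54132, 0.43038) = 51.513° → normalised to [0°, 360°): 51.513°.

51.5°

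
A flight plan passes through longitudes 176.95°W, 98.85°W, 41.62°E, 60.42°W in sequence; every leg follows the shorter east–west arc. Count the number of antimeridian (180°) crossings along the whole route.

0

Leg 1: -176.95° → -98.85°, shortest Δλ = 78.1° (east) — does not cross 180°.
Leg 2: -98.85° → +41.62°, shortest Δλ = 140.47° (east) — does not cross 180°.
Leg 3: +41.62° → -60.42°, shortest Δλ = -102.04° (west) — does not cross 180°.
Total crossings: 0.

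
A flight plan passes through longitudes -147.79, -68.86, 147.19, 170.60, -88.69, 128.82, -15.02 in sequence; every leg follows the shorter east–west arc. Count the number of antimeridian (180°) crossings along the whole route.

3

Leg 1: -147.79° → -68.86°, shortest Δλ = 78.93° (east) — does not cross 180°.
Leg 2: -68.86° → +147.19°, shortest Δλ = -143.95° (west) — crosses 180°.
Leg 3: +147.19° → +170.60°, shortest Δλ = 23.41° (east) — does not cross 180°.
Leg 4: +170.60° → -88.69°, shortest Δλ = 100.71° (east) — crosses 180°.
Leg 5: -88.69° → +128.82°, shortest Δλ = -142.49° (west) — crosses 180°.
Leg 6: +128.82° → -15.02°, shortest Δλ = -143.84° (west) — does not cross 180°.
Total crossings: 3.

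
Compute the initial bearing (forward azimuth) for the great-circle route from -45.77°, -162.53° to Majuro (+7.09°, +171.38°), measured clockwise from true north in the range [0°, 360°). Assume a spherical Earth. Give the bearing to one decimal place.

Δλ = 171.38 − -162.53 = 333.91°; wrapped into (−180°, 180°]: -26.09°.
θ = atan2( sin Δλ · cos φ₂ , cos φ₁ · sin φ₂ − sin φ₁ · cos φ₂ · cos Δλ )
  = atan2(-0.43642, 0.72471) = -31.056° → normalised to [0°, 360°): 328.944°.

328.9°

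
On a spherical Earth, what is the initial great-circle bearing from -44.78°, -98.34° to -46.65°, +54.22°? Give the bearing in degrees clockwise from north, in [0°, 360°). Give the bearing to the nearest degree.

Δλ = 54.22 − -98.34 = 152.56°.
θ = atan2( sin Δλ · cos φ₂ , cos φ₁ · sin φ₂ − sin φ₁ · cos φ₂ · cos Δλ )
  = atan2(0.31633, -0.94529) = 161.498° → normalised to [0°, 360°): 161.498°.

161°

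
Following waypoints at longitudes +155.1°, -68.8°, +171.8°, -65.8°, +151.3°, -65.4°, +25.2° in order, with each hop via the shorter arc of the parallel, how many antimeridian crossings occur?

Leg 1: +155.1° → -68.8°, shortest Δλ = 136.1° (east) — crosses 180°.
Leg 2: -68.8° → +171.8°, shortest Δλ = -119.4° (west) — crosses 180°.
Leg 3: +171.8° → -65.8°, shortest Δλ = 122.4° (east) — crosses 180°.
Leg 4: -65.8° → +151.3°, shortest Δλ = -142.9° (west) — crosses 180°.
Leg 5: +151.3° → -65.4°, shortest Δλ = 143.3° (east) — crosses 180°.
Leg 6: -65.4° → +25.2°, shortest Δλ = 90.6° (east) — does not cross 180°.
Total crossings: 5.

5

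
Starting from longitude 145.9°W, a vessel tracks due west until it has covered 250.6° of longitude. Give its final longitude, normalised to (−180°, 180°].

Start at -145.9°; shift −250.6° → -396.5°.
-396.5° lies outside (−180°, 180°]; add 360° → -36.5°.

36.5°W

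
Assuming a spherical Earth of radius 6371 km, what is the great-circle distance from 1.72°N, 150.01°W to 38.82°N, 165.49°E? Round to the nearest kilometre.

Δλ = 165.49 − -150.01 = 315.50°; wrapped into (−180°, 180°]: -44.50°.
Δφ = 38.82 − 1.72 = 37.10°.
a = sin²(Δφ/2) + cos φ₁ · cos φ₂ · sin²(Δλ/2) = 0.212864.
c = 2·atan2(√a, √(1−a)) = 0.95908 rad → d = 6371·c ≈ 6110.31 km.

6110 km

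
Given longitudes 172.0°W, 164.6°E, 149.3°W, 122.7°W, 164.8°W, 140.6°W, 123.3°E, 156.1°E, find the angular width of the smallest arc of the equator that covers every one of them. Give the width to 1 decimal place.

114.0°

Sort the longitudes: -172.0°, -164.8°, -149.3°, -140.6°, -122.7°, +123.3°, +156.1°, +164.6°.
Eastward gaps between consecutive values (wrapping around): 7.2°, 15.5°, 8.7°, 17.9°, 246.0°, 32.8°, 8.5°, 23.4°.
Largest gap = 246.0° ⇒ minimal covering band is its complement: 360° − 246.0° = 114.0°.
Band runs from +123.3° eastward to -122.7°, crossing the antimeridian.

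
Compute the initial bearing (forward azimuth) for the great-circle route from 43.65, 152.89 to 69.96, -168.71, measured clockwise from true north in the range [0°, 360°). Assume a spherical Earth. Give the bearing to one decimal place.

Δλ = -168.71 − 152.89 = -321.60°; wrapped into (−180°, 180°]: 38.40°.
θ = atan2( sin Δλ · cos φ₂ , cos φ₁ · sin φ₂ − sin φ₁ · cos φ₂ · cos Δλ )
  = atan2(0.21285, 0.49439) = 23.294° → normalised to [0°, 360°): 23.294°.

23.3°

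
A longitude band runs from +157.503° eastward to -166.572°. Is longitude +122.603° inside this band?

Band width going east from +157.503° to -166.572°: ((-166.572 − 157.503) mod 360) = 35.925°.
Offset of +122.603° east of the west edge: ((122.603 − 157.503) mod 360) = 325.100°.
325.100° > 35.925° ⇒ outside.

No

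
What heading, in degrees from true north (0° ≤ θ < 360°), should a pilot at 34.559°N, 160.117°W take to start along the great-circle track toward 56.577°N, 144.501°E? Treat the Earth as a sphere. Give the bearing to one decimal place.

Δλ = 144.501 − -160.117 = 304.618°; wrapped into (−180°, 180°]: -55.382°.
θ = atan2( sin Δλ · cos φ₂ , cos φ₁ · sin φ₂ − sin φ₁ · cos φ₂ · cos Δλ )
  = atan2(-0.45330, 0.50985) = -41.640° → normalised to [0°, 360°): 318.360°.

318.4°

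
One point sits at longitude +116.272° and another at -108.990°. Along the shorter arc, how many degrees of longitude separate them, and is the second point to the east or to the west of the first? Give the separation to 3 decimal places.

134.738° east

Raw difference: -108.990 − 116.272 = -225.262°.
Normalise into (−180°, 180°]: -225.262° + 360° = 134.738°.
Positive ⇒ the second point lies to the east; separation 134.738°.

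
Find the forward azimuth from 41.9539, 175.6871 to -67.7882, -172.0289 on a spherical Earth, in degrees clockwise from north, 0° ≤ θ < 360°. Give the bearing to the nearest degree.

175°

Δλ = -172.0289 − 175.6871 = -347.7160°; wrapped into (−180°, 180°]: 12.2840°.
θ = atan2( sin Δλ · cos φ₂ , cos φ₁ · sin φ₂ − sin φ₁ · cos φ₂ · cos Δλ )
  = atan2(0.08043, -0.93544) = 175.086° → normalised to [0°, 360°): 175.086°.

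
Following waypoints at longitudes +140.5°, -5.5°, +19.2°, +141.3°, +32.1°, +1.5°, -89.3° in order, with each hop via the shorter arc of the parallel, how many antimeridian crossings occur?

Leg 1: +140.5° → -5.5°, shortest Δλ = -146.0° (west) — does not cross 180°.
Leg 2: -5.5° → +19.2°, shortest Δλ = 24.7° (east) — does not cross 180°.
Leg 3: +19.2° → +141.3°, shortest Δλ = 122.1° (east) — does not cross 180°.
Leg 4: +141.3° → +32.1°, shortest Δλ = -109.2° (west) — does not cross 180°.
Leg 5: +32.1° → +1.5°, shortest Δλ = -30.6° (west) — does not cross 180°.
Leg 6: +1.5° → -89.3°, shortest Δλ = -90.8° (west) — does not cross 180°.
Total crossings: 0.

0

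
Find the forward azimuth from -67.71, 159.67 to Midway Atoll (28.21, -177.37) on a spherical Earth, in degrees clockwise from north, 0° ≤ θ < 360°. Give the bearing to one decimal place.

20.3°

Δλ = -177.37 − 159.67 = -337.04°; wrapped into (−180°, 180°]: 22.96°.
θ = atan2( sin Δλ · cos φ₂ , cos φ₁ · sin φ₂ − sin φ₁ · cos φ₂ · cos Δλ )
  = atan2(0.34375, 0.93007) = 20.284° → normalised to [0°, 360°): 20.284°.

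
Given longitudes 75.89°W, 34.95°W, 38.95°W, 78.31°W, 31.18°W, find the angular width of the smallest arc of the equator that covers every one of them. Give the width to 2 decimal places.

47.13°

Sort the longitudes: -78.31°, -75.89°, -38.95°, -34.95°, -31.18°.
Eastward gaps between consecutive values (wrapping around): 2.42°, 36.94°, 4.00°, 3.77°, 312.87°.
Largest gap = 312.87° ⇒ minimal covering band is its complement: 360° − 312.87° = 47.13°.
Band runs from -78.31° eastward to -31.18°.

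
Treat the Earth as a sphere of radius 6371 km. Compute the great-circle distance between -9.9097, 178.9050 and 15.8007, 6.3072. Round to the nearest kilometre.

18980 km

Δλ = 6.3072 − 178.9050 = -172.5978°.
Δφ = 15.8007 − -9.9097 = 25.7104°.
a = sin²(Δφ/2) + cos φ₁ · cos φ₂ · sin²(Δλ/2) = 0.993410.
c = 2·atan2(√a, √(1−a)) = 2.97905 rad → d = 6371·c ≈ 18979.56 km.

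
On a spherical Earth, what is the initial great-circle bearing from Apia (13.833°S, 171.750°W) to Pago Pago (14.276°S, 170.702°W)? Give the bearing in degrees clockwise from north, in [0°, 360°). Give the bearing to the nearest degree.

114°

Δλ = -170.702 − -171.750 = 1.048°.
θ = atan2( sin Δλ · cos φ₂ , cos φ₁ · sin φ₂ − sin φ₁ · cos φ₂ · cos Δλ )
  = atan2(0.01773, -0.00777) = 113.672° → normalised to [0°, 360°): 113.672°.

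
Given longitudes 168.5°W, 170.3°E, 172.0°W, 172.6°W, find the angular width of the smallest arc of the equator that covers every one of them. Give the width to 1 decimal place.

21.2°

Sort the longitudes: -172.6°, -172.0°, -168.5°, +170.3°.
Eastward gaps between consecutive values (wrapping around): 0.6°, 3.5°, 338.8°, 17.1°.
Largest gap = 338.8° ⇒ minimal covering band is its complement: 360° − 338.8° = 21.2°.
Band runs from +170.3° eastward to -168.5°, crossing the antimeridian.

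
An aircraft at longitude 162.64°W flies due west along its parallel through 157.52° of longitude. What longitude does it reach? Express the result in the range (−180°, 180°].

39.84°E

Start at -162.64°; shift −157.52° → -320.16°.
-320.16° lies outside (−180°, 180°]; add 360° → +39.84°.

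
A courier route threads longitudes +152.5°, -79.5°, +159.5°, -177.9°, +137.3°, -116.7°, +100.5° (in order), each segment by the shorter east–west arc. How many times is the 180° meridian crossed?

Leg 1: +152.5° → -79.5°, shortest Δλ = 128.0° (east) — crosses 180°.
Leg 2: -79.5° → +159.5°, shortest Δλ = -121.0° (west) — crosses 180°.
Leg 3: +159.5° → -177.9°, shortest Δλ = 22.6° (east) — crosses 180°.
Leg 4: -177.9° → +137.3°, shortest Δλ = -44.8° (west) — crosses 180°.
Leg 5: +137.3° → -116.7°, shortest Δλ = 106.0° (east) — crosses 180°.
Leg 6: -116.7° → +100.5°, shortest Δλ = -142.8° (west) — crosses 180°.
Total crossings: 6.

6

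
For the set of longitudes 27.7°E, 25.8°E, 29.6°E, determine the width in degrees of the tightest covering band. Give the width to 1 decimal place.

3.8°

Sort the longitudes: +25.8°, +27.7°, +29.6°.
Eastward gaps between consecutive values (wrapping around): 1.9°, 1.9°, 356.2°.
Largest gap = 356.2° ⇒ minimal covering band is its complement: 360° − 356.2° = 3.8°.
Band runs from +25.8° eastward to +29.6°.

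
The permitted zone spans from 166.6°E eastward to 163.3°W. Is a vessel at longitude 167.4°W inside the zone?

Yes

Band width going east from +166.6° to -163.3°: ((-163.3 − 166.6) mod 360) = 30.1°.
Offset of -167.4° east of the west edge: ((-167.4 − 166.6) mod 360) = 26.0°.
26.0° ≤ 30.1° ⇒ inside.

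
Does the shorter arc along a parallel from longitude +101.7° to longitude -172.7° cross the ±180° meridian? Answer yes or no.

Naïve |-172.7 − 101.7| = 274.4° > 180°, so the shorter arc goes the other way round — across 180°.
Signed shortest Δλ = ((-172.7 − 101.7 + 180) mod 360) − 180 = 85.6°.
Going east by 85.6° from +101.7° passes through 180° before reaching -172.7°.

Yes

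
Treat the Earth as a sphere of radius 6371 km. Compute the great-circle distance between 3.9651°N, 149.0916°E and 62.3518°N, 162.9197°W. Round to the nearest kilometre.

Δλ = -162.9197 − 149.0916 = -312.0113°; wrapped into (−180°, 180°]: 47.9887°.
Δφ = 62.3518 − 3.9651 = 58.3867°.
a = sin²(Δφ/2) + cos φ₁ · cos φ₂ · sin²(Δλ/2) = 0.314459.
c = 2·atan2(√a, √(1−a)) = 1.19062 rad → d = 6371·c ≈ 7585.46 km.

7585 km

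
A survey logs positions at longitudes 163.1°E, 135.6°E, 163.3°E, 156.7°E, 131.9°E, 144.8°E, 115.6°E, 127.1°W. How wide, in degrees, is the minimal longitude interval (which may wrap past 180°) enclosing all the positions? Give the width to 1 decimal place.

117.3°

Sort the longitudes: -127.1°, +115.6°, +131.9°, +135.6°, +144.8°, +156.7°, +163.1°, +163.3°.
Eastward gaps between consecutive values (wrapping around): 242.7°, 16.3°, 3.7°, 9.2°, 11.9°, 6.4°, 0.2°, 69.6°.
Largest gap = 242.7° ⇒ minimal covering band is its complement: 360° − 242.7° = 117.3°.
Band runs from +115.6° eastward to -127.1°, crossing the antimeridian.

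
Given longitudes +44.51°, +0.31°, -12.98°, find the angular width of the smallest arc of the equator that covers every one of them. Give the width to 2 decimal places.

Sort the longitudes: -12.98°, +0.31°, +44.51°.
Eastward gaps between consecutive values (wrapping around): 13.29°, 44.20°, 302.51°.
Largest gap = 302.51° ⇒ minimal covering band is its complement: 360° − 302.51° = 57.49°.
Band runs from -12.98° eastward to +44.51°.

57.49°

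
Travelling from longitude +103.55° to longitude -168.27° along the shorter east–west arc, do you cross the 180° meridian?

Naïve |-168.27 − 103.55| = 271.82° > 180°, so the shorter arc goes the other way round — across 180°.
Signed shortest Δλ = ((-168.27 − 103.55 + 180) mod 360) − 180 = 88.18°.
Going east by 88.18° from +103.55° passes through 180° before reaching -168.27°.

Yes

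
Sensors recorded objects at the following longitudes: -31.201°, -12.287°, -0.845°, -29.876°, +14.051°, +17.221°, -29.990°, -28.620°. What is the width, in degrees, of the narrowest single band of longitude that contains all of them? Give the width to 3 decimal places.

Sort the longitudes: -31.201°, -29.990°, -29.876°, -28.620°, -12.287°, -0.845°, +14.051°, +17.221°.
Eastward gaps between consecutive values (wrapping around): 1.211°, 0.114°, 1.256°, 16.333°, 11.442°, 14.896°, 3.170°, 311.578°.
Largest gap = 311.578° ⇒ minimal covering band is its complement: 360° − 311.578° = 48.422°.
Band runs from -31.201° eastward to +17.221°.

48.422°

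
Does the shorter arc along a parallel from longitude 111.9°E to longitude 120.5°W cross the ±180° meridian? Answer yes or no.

Naïve |-120.5 − 111.9| = 232.4° > 180°, so the shorter arc goes the other way round — across 180°.
Signed shortest Δλ = ((-120.5 − 111.9 + 180) mod 360) − 180 = 127.6°.
Going east by 127.6° from +111.9° passes through 180° before reaching -120.5°.

Yes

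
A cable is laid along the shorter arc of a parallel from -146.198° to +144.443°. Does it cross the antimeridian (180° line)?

Naïve |144.443 − -146.198| = 290.641° > 180°, so the shorter arc goes the other way round — across 180°.
Signed shortest Δλ = ((144.443 − -146.198 + 180) mod 360) − 180 = -69.359°.
Going west by 69.359° from -146.198° passes through 180° before reaching +144.443°.

Yes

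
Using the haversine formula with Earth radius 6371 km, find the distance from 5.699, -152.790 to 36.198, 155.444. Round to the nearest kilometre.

Δλ = 155.444 − -152.790 = 308.234°; wrapped into (−180°, 180°]: -51.766°.
Δφ = 36.198 − 5.699 = 30.499°.
a = sin²(Δφ/2) + cos φ₁ · cos φ₂ · sin²(Δλ/2) = 0.222201.
c = 2·atan2(√a, √(1−a)) = 0.98172 rad → d = 6371·c ≈ 6254.51 km.

6255 km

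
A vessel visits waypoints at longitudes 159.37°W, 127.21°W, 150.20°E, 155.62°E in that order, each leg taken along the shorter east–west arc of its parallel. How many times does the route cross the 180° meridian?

Leg 1: -159.37° → -127.21°, shortest Δλ = 32.16° (east) — does not cross 180°.
Leg 2: -127.21° → +150.20°, shortest Δλ = -82.59° (west) — crosses 180°.
Leg 3: +150.20° → +155.62°, shortest Δλ = 5.42° (east) — does not cross 180°.
Total crossings: 1.

1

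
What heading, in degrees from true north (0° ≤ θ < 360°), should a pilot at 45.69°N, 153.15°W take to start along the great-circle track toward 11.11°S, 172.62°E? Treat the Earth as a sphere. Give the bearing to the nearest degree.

218°

Δλ = 172.62 − -153.15 = 325.77°; wrapped into (−180°, 180°]: -34.23°.
θ = atan2( sin Δλ · cos φ₂ , cos φ₁ · sin φ₂ − sin φ₁ · cos φ₂ · cos Δλ )
  = atan2(-0.55197, -0.71514) = -142.338° → normalised to [0°, 360°): 217.662°.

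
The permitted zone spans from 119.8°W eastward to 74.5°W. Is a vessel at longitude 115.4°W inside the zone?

Yes

Band width going east from -119.8° to -74.5°: ((-74.5 − -119.8) mod 360) = 45.3°.
Offset of -115.4° east of the west edge: ((-115.4 − -119.8) mod 360) = 4.4°.
4.4° ≤ 45.3° ⇒ inside.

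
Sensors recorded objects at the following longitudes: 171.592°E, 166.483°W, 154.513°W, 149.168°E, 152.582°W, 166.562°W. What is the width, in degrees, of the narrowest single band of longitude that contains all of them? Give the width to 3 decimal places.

Sort the longitudes: -166.562°, -166.483°, -154.513°, -152.582°, +149.168°, +171.592°.
Eastward gaps between consecutive values (wrapping around): 0.079°, 11.970°, 1.931°, 301.750°, 22.424°, 21.846°.
Largest gap = 301.750° ⇒ minimal covering band is its complement: 360° − 301.750° = 58.250°.
Band runs from +149.168° eastward to -152.582°, crossing the antimeridian.

58.250°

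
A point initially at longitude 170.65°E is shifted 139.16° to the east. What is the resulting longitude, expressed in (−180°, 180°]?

Start at +170.65°; shift +139.16° → +309.81°.
+309.81° lies outside (−180°, 180°]; subtract 360° → -50.19°.

50.19°W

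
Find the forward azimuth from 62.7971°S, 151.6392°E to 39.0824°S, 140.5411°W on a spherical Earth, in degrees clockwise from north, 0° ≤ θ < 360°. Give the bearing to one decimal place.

92.2°

Δλ = -140.5411 − 151.6392 = -292.1803°; wrapped into (−180°, 180°]: 67.8197°.
θ = atan2( sin Δλ · cos φ₂ , cos φ₁ · sin φ₂ − sin φ₁ · cos φ₂ · cos Δλ )
  = atan2(0.71880, -0.02757) = 92.196° → normalised to [0°, 360°): 92.196°.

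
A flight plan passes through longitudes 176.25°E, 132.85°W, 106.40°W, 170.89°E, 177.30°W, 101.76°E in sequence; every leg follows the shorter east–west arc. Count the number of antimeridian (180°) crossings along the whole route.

Leg 1: +176.25° → -132.85°, shortest Δλ = 50.9° (east) — crosses 180°.
Leg 2: -132.85° → -106.40°, shortest Δλ = 26.45° (east) — does not cross 180°.
Leg 3: -106.40° → +170.89°, shortest Δλ = -82.71° (west) — crosses 180°.
Leg 4: +170.89° → -177.30°, shortest Δλ = 11.81° (east) — crosses 180°.
Leg 5: -177.30° → +101.76°, shortest Δλ = -80.94° (west) — crosses 180°.
Total crossings: 4.

4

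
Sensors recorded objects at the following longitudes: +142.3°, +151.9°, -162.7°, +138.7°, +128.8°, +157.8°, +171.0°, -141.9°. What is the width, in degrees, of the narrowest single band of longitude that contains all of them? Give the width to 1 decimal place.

Sort the longitudes: -162.7°, -141.9°, +128.8°, +138.7°, +142.3°, +151.9°, +157.8°, +171.0°.
Eastward gaps between consecutive values (wrapping around): 20.8°, 270.7°, 9.9°, 3.6°, 9.6°, 5.9°, 13.2°, 26.3°.
Largest gap = 270.7° ⇒ minimal covering band is its complement: 360° − 270.7° = 89.3°.
Band runs from +128.8° eastward to -141.9°, crossing the antimeridian.

89.3°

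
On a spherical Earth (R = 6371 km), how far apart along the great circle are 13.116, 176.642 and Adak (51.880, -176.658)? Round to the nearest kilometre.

Δλ = -176.658 − 176.642 = -353.300°; wrapped into (−180°, 180°]: 6.700°.
Δφ = 51.880 − 13.116 = 38.764°.
a = sin²(Δφ/2) + cos φ₁ · cos φ₂ · sin²(Δλ/2) = 0.112187.
c = 2·atan2(√a, √(1−a)) = 0.68309 rad → d = 6371·c ≈ 4351.97 km.

4352 km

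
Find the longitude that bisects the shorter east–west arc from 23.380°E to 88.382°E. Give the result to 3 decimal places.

55.881°E

Signed shortest Δλ from +23.380° to +88.382° is +65.002°.
Midpoint longitude = +23.380° + (+65.002°)/2 = +23.380° + 32.501° = +55.881°.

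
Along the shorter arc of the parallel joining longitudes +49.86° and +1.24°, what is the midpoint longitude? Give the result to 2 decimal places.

Signed shortest Δλ from +49.86° to +1.24° is -48.62°.
Midpoint longitude = +49.86° + (-48.62°)/2 = +49.86° − 24.31° = +25.55°.

+25.55°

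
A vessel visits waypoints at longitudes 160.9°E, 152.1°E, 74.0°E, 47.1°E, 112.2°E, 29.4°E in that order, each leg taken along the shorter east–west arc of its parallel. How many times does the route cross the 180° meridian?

0

Leg 1: +160.9° → +152.1°, shortest Δλ = -8.8° (west) — does not cross 180°.
Leg 2: +152.1° → +74.0°, shortest Δλ = -78.1° (west) — does not cross 180°.
Leg 3: +74.0° → +47.1°, shortest Δλ = -26.9° (west) — does not cross 180°.
Leg 4: +47.1° → +112.2°, shortest Δλ = 65.1° (east) — does not cross 180°.
Leg 5: +112.2° → +29.4°, shortest Δλ = -82.8° (west) — does not cross 180°.
Total crossings: 0.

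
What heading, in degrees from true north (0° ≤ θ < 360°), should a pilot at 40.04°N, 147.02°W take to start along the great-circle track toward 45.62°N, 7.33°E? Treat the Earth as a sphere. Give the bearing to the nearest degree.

18°

Δλ = 7.33 − -147.02 = 154.35°.
θ = atan2( sin Δλ · cos φ₂ , cos φ₁ · sin φ₂ − sin φ₁ · cos φ₂ · cos Δλ )
  = atan2(0.30276, 0.95279) = 17.628° → normalised to [0°, 360°): 17.628°.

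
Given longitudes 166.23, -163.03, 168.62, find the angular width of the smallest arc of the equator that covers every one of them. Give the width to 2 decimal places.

Sort the longitudes: -163.03°, +166.23°, +168.62°.
Eastward gaps between consecutive values (wrapping around): 329.26°, 2.39°, 28.35°.
Largest gap = 329.26° ⇒ minimal covering band is its complement: 360° − 329.26° = 30.74°.
Band runs from +166.23° eastward to -163.03°, crossing the antimeridian.

30.74°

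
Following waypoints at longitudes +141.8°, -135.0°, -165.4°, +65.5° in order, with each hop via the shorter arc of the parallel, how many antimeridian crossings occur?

2

Leg 1: +141.8° → -135.0°, shortest Δλ = 83.2° (east) — crosses 180°.
Leg 2: -135.0° → -165.4°, shortest Δλ = -30.4° (west) — does not cross 180°.
Leg 3: -165.4° → +65.5°, shortest Δλ = -129.1° (west) — crosses 180°.
Total crossings: 2.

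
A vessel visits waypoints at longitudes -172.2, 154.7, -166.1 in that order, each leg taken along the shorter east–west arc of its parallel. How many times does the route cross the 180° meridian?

2

Leg 1: -172.2° → +154.7°, shortest Δλ = -33.1° (west) — crosses 180°.
Leg 2: +154.7° → -166.1°, shortest Δλ = 39.2° (east) — crosses 180°.
Total crossings: 2.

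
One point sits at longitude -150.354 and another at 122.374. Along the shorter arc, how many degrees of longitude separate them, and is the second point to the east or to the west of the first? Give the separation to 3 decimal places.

87.272° west

Raw difference: 122.374 − -150.354 = 272.728°.
Normalise into (−180°, 180°]: 272.728° − 360° = -87.272°.
Negative ⇒ the second point lies to the west; separation 87.272°.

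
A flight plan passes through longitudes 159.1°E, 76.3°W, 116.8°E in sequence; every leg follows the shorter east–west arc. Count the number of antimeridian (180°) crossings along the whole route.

2

Leg 1: +159.1° → -76.3°, shortest Δλ = 124.6° (east) — crosses 180°.
Leg 2: -76.3° → +116.8°, shortest Δλ = -166.9° (west) — crosses 180°.
Total crossings: 2.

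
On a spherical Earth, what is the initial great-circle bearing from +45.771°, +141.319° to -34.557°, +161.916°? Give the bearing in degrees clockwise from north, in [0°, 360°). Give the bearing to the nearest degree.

Δλ = 161.916 − 141.319 = 20.597°.
θ = atan2( sin Δλ · cos φ₂ , cos φ₁ · sin φ₂ − sin φ₁ · cos φ₂ · cos Δλ )
  = atan2(0.28972, -0.94806) = 163.007° → normalised to [0°, 360°): 163.007°.

163°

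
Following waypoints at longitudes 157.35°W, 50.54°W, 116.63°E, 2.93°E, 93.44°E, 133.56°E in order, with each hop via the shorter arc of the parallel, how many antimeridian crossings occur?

Leg 1: -157.35° → -50.54°, shortest Δλ = 106.81° (east) — does not cross 180°.
Leg 2: -50.54° → +116.63°, shortest Δλ = 167.17° (east) — does not cross 180°.
Leg 3: +116.63° → +2.93°, shortest Δλ = -113.7° (west) — does not cross 180°.
Leg 4: +2.93° → +93.44°, shortest Δλ = 90.51° (east) — does not cross 180°.
Leg 5: +93.44° → +133.56°, shortest Δλ = 40.12° (east) — does not cross 180°.
Total crossings: 0.

0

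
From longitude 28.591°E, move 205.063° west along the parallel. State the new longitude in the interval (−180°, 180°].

176.472°W

Start at +28.591°; shift −205.063° → -176.472°.
-176.472° already lies in (−180°, 180°].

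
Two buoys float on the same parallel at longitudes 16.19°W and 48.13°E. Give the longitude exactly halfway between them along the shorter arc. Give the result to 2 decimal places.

Signed shortest Δλ from -16.19° to +48.13° is +64.32°.
Midpoint longitude = -16.19° + (+64.32°)/2 = -16.19° + 32.16° = +15.97°.

15.97°E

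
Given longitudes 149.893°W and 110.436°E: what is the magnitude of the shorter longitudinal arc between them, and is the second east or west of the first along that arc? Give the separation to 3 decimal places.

Raw difference: 110.436 − -149.893 = 260.329°.
Normalise into (−180°, 180°]: 260.329° − 360° = -99.671°.
Negative ⇒ the second point lies to the west; separation 99.671°.

99.671° west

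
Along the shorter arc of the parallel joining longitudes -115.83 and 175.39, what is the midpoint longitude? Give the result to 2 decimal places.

-150.22°

Signed shortest Δλ from -115.83° to +175.39° is -68.78°.
Midpoint longitude = -115.83° + (-68.78°)/2 = -115.83° − 34.39° = -150.22°.
(The naïve average (-115.83 + +175.39)/2 = 29.78° is on the wrong side of the globe.)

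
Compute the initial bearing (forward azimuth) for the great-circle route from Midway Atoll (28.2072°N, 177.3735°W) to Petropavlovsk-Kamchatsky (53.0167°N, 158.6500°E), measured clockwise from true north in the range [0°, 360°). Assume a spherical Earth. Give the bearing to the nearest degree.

331°

Δλ = 158.6500 − -177.3735 = 336.0235°; wrapped into (−180°, 180°]: -23.9765°.
θ = atan2( sin Δλ · cos φ₂ , cos φ₁ · sin φ₂ − sin φ₁ · cos φ₂ · cos Δλ )
  = atan2(-0.24446, 0.44414) = -28.829° → normalised to [0°, 360°): 331.171°.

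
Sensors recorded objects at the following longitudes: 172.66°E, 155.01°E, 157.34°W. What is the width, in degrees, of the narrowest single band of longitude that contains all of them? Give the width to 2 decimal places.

Sort the longitudes: -157.34°, +155.01°, +172.66°.
Eastward gaps between consecutive values (wrapping around): 312.35°, 17.65°, 30.00°.
Largest gap = 312.35° ⇒ minimal covering band is its complement: 360° − 312.35° = 47.65°.
Band runs from +155.01° eastward to -157.34°, crossing the antimeridian.

47.65°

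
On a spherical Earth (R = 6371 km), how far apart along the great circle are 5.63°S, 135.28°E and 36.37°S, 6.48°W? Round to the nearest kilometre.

13881 km

Δλ = -6.48 − 135.28 = -141.76°.
Δφ = -36.37 − -5.63 = -30.74°.
a = sin²(Δφ/2) + cos φ₁ · cos φ₂ · sin²(Δλ/2) = 0.785601.
c = 2·atan2(√a, √(1−a)) = 2.17877 rad → d = 6371·c ≈ 13880.91 km.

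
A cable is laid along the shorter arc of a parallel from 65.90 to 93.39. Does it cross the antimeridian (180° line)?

Signed shortest Δλ = ((93.39 − 65.90 + 180) mod 360) − 180 = 27.49°.
Going east by 27.49° from +65.90° reaches +93.39° without touching 180°.

No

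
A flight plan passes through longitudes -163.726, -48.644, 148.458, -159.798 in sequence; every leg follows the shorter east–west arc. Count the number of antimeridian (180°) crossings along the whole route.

2

Leg 1: -163.726° → -48.644°, shortest Δλ = 115.082° (east) — does not cross 180°.
Leg 2: -48.644° → +148.458°, shortest Δλ = -162.898° (west) — crosses 180°.
Leg 3: +148.458° → -159.798°, shortest Δλ = 51.744° (east) — crosses 180°.
Total crossings: 2.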